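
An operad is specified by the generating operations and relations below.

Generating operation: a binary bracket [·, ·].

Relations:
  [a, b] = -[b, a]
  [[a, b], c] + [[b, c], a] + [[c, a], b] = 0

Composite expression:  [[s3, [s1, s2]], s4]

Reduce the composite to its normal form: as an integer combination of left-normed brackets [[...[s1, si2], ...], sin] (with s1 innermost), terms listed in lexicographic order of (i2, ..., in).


-[[[s1, s2], s3], s4]

In the tensor algebra, words opening s1 carry the s1-anchored form.
Composite bracket: [[s3, [s1, s2]], s4]
Under [a, b] = ab - ba we get 8 signed associative words (2^3 = 8).
Keep just the words that open with s1:
  the word s1s2s3s4 carries sign -1 and contributes -[[[s1, s2], s3], s4]


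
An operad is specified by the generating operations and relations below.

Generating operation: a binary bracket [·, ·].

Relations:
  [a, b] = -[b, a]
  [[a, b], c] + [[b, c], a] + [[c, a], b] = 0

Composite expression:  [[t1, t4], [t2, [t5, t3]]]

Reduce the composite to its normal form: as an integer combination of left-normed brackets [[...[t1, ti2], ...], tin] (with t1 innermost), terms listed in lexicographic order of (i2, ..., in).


-[[[[t1, t4], t2], t3], t5] + [[[[t1, t4], t2], t5], t3] + [[[[t1, t4], t3], t5], t2] - [[[[t1, t4], t5], t3], t2]


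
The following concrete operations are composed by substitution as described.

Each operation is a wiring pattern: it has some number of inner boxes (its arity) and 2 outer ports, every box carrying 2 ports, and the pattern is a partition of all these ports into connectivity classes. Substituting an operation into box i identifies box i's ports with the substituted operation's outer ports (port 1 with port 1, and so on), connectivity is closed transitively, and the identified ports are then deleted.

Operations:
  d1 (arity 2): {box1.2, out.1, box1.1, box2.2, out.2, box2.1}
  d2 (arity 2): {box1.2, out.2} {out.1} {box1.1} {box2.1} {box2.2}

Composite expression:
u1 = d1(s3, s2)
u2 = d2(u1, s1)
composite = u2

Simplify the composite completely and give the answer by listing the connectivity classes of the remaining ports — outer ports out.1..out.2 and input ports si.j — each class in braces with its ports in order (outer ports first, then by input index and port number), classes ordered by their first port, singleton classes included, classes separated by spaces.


Connectivity passes through glued d2-boundaries; trace each wire chain.
composing d1 on (s3, s2), with out.j its own outer ports: {out.1, out.2, s2.1, s2.2, s3.1, s3.2}
composing d2 on (s3, s2, s1), with out.j its own outer ports: {out.1} {out.2, s2.1, s2.2, s3.1, s3.2} {s1.1} {s1.2}

{out.1} {out.2, s2.1, s2.2, s3.1, s3.2} {s1.1} {s1.2}


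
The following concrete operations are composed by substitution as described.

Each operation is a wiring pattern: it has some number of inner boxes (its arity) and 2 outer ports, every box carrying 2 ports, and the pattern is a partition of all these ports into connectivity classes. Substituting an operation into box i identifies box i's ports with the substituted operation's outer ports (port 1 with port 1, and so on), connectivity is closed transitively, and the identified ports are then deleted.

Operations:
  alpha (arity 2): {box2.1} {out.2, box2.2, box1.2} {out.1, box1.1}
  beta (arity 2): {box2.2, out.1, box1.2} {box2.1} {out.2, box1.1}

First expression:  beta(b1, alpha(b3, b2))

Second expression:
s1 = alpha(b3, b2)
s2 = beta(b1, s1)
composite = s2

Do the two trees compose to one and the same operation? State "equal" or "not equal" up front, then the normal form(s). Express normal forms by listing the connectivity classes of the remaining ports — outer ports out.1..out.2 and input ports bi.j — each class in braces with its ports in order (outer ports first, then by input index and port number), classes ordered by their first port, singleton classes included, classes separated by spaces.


The first expression, normalized: {out.1, b1.2, b2.2, b3.2} {out.2, b1.1} {b2.1} {b3.1}
The second expression, normalized: {out.1, b1.2, b2.2, b3.2} {out.2, b1.1} {b2.1} {b3.1}
The normal forms match — equal.

equal; both compose to {out.1, b1.2, b2.2, b3.2} {out.2, b1.1} {b2.1} {b3.1}


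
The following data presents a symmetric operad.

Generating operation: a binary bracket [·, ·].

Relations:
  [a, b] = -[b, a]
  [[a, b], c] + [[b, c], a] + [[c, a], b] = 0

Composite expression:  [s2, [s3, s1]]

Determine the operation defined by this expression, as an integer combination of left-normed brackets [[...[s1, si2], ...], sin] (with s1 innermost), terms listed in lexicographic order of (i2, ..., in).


Antisymmetry and Jacobi reduce to s1-anchored left-normed brackets.
Composite bracket: [s2, [s3, s1]]
Full expansion: 4 signed words from ab - ba (2^2 = 4).
Keep just the words that open with s1:
  sign of s1s3s2 is +1, so it contributes +[[s1, s3], s2]

[[s1, s3], s2]


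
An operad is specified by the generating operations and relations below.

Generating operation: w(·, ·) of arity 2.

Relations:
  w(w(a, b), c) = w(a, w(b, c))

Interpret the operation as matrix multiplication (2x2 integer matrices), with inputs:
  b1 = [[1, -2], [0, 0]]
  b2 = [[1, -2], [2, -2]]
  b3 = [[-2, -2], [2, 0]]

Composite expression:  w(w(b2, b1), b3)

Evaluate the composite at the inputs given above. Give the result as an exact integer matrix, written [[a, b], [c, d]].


w(b2, b1) = [[1, -2], [2, -4]]
w(w(b2, b1), b3) = [[-6, -2], [-12, -4]]

[[-6, -2], [-12, -4]]


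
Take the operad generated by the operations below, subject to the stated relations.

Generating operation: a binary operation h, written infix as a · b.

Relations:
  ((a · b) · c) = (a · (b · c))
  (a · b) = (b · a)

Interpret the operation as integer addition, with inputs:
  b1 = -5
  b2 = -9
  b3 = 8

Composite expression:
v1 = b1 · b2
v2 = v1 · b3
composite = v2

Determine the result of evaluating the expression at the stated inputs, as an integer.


-6

(b1 · b2) = -14
((b1 · b2) · b3) = -6


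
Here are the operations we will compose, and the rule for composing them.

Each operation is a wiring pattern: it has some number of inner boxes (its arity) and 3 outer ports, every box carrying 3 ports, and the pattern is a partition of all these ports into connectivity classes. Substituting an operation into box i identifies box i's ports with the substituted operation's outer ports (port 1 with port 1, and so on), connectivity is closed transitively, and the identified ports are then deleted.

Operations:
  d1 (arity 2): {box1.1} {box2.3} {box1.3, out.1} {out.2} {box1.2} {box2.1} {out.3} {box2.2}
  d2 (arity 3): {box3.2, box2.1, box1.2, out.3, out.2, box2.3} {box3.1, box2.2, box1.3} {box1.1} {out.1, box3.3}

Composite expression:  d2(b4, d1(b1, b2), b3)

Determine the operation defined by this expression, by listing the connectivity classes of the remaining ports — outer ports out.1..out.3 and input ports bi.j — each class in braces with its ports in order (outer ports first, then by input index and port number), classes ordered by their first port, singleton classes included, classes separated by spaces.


After gluing at d2, chains via deleted ports link the b-ports.
after d1, the pattern on (b1, b2) reads {out.1, b1.3} {out.2} {out.3} {b1.1} {b1.2} {b2.1} {b2.2} {b2.3} (out.j = its outer ports)
after d2, the pattern on (b4, b1, b2, b3) reads {out.1, b3.3} {out.2, out.3, b1.3, b3.2, b4.2} {b1.1} {b1.2} {b2.1} {b2.2} {b2.3} {b3.1, b4.3} {b4.1} (out.j = its outer ports)

{out.1, b3.3} {out.2, out.3, b1.3, b3.2, b4.2} {b1.1} {b1.2} {b2.1} {b2.2} {b2.3} {b3.1, b4.3} {b4.1}


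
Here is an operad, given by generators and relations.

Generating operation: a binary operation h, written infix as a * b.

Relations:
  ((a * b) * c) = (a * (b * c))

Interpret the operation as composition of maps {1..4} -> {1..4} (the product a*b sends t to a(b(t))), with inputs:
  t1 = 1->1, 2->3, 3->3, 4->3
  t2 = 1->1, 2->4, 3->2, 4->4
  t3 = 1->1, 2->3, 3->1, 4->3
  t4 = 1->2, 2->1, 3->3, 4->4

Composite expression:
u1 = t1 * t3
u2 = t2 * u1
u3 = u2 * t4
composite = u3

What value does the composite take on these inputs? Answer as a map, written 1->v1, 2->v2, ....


1->2, 2->1, 3->1, 4->2

(t1 * t3) = 1->1, 2->3, 3->1, 4->3
(t2 * (t1 * t3)) = 1->1, 2->2, 3->1, 4->2
((t2 * (t1 * t3)) * t4) = 1->2, 2->1, 3->1, 4->2


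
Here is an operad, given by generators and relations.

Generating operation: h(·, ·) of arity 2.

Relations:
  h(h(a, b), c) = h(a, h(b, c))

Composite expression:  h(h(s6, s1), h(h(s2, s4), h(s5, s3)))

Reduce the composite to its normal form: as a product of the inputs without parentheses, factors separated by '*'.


s6 * s1 * s2 * s4 * s5 * s3

Under associativity of h, the answer is the s's in reading order.
h(s6, s1) unparenthesizes to s6 * s1
h(s2, s4) unparenthesizes to s2 * s4
h(s5, s3) unparenthesizes to s5 * s3
h(h(s2, s4), h(s5, s3)) unparenthesizes to s2 * s4 * s5 * s3
h(h(s6, s1), h(h(s2, s4), h(s5, s3))) unparenthesizes to s6 * s1 * s2 * s4 * s5 * s3


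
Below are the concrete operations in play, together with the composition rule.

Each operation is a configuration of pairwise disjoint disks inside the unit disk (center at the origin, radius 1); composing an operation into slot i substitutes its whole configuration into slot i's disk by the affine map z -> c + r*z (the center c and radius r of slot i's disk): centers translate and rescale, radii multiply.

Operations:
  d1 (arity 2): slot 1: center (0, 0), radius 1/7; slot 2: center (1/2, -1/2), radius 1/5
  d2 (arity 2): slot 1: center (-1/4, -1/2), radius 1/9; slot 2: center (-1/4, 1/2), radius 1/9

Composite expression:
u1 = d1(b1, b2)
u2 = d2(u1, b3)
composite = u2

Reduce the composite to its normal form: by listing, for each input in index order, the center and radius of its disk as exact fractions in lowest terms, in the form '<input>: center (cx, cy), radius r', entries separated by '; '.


b1: center (-1/4, -1/2), radius 1/63; b2: center (-7/36, -5/9), radius 1/45; b3: center (-1/4, 1/2), radius 1/9


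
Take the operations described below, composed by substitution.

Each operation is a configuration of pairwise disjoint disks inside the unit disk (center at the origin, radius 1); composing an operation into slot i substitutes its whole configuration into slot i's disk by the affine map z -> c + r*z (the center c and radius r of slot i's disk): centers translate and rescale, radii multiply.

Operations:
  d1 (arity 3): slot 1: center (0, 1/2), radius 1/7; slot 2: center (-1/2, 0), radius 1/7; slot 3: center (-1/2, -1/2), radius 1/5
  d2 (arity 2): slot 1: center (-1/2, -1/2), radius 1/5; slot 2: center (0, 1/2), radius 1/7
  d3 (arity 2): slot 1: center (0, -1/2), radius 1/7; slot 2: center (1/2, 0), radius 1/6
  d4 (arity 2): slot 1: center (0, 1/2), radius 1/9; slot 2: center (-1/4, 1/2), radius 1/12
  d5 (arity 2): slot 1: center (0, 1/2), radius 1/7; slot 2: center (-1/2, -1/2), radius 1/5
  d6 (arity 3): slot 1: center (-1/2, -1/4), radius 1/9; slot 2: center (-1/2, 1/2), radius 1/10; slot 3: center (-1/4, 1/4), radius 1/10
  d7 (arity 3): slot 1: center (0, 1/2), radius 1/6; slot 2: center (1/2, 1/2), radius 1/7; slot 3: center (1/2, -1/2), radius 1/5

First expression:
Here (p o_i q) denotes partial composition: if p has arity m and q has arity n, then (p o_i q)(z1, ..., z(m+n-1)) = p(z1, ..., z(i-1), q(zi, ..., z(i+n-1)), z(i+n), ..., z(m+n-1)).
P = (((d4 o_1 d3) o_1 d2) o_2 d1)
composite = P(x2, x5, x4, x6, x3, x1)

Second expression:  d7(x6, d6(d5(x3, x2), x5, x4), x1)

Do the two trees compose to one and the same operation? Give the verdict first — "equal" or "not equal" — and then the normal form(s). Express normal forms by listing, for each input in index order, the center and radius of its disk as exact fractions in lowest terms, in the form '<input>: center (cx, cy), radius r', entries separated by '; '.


not equal — first x1: center (-1/4, 1/2), radius 1/12; x2: center (-1/126, 55/126), radius 1/315; x3: center (1/18, 1/2), radius 1/54; x4: center (-1/882, 19/42), radius 1/3087; x5: center (0, 200/441), radius 1/3087; x6: center (-1/882, 199/441), radius 1/2205, second x1: center (1/2, -1/2), radius 1/5; x2: center (53/126, 115/252), radius 1/315; x3: center (3/7, 17/36), radius 1/441; x4: center (13/28, 15/28), radius 1/70; x5: center (3/7, 4/7), radius 1/70; x6: center (0, 1/2), radius 1/6

Reducing the first expression gives x1: center (-1/4, 1/2), radius 1/12; x2: center (-1/126, 55/126), radius 1/315; x3: center (1/18, 1/2), radius 1/54; x4: center (-1/882, 19/42), radius 1/3087; x5: center (0, 200/441), radius 1/3087; x6: center (-1/882, 199/441), radius 1/2205
Reducing the second expression gives x1: center (1/2, -1/2), radius 1/5; x2: center (53/126, 115/252), radius 1/315; x3: center (3/7, 17/36), radius 1/441; x4: center (13/28, 15/28), radius 1/70; x5: center (3/7, 4/7), radius 1/70; x6: center (0, 1/2), radius 1/6
The normal forms differ: not equal.


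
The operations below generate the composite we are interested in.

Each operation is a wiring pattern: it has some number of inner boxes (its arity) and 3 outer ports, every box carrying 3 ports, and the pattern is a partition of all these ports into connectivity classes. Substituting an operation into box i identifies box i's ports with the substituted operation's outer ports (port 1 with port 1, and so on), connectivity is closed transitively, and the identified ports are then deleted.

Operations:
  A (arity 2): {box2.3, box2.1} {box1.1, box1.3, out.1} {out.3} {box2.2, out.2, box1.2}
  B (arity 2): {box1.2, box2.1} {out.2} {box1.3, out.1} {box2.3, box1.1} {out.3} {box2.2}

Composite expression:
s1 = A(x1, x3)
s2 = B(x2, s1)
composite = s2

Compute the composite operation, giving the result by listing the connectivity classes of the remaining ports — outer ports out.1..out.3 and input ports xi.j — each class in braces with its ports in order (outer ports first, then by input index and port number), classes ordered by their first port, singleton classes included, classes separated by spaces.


{out.1, x2.3} {out.2} {out.3} {x1.1, x1.3, x2.2} {x1.2, x3.2} {x2.1} {x3.1, x3.3}

Treat the ports identified at B as solder joints: merge, then drop.
through A, on inputs (x1, x3): {out.1, x1.1, x1.3} {out.2, x1.2, x3.2} {out.3} {x3.1, x3.3} (out.j = stage outer ports)
through B, on inputs (x2, x1, x3): {out.1, x2.3} {out.2} {out.3} {x1.1, x1.3, x2.2} {x1.2, x3.2} {x2.1} {x3.1, x3.3} (out.j = stage outer ports)


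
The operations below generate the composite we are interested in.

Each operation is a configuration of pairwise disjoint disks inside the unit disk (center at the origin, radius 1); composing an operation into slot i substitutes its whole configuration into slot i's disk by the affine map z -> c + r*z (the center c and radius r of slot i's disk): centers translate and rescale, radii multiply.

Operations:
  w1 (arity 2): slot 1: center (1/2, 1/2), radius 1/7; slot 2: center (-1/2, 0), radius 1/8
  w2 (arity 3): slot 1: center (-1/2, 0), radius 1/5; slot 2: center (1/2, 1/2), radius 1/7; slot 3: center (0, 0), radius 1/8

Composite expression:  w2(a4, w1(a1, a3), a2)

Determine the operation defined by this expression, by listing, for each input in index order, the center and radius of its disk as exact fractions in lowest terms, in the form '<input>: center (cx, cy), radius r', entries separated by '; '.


a1: center (4/7, 4/7), radius 1/49; a2: center (0, 0), radius 1/8; a3: center (3/7, 1/2), radius 1/56; a4: center (-1/2, 0), radius 1/5


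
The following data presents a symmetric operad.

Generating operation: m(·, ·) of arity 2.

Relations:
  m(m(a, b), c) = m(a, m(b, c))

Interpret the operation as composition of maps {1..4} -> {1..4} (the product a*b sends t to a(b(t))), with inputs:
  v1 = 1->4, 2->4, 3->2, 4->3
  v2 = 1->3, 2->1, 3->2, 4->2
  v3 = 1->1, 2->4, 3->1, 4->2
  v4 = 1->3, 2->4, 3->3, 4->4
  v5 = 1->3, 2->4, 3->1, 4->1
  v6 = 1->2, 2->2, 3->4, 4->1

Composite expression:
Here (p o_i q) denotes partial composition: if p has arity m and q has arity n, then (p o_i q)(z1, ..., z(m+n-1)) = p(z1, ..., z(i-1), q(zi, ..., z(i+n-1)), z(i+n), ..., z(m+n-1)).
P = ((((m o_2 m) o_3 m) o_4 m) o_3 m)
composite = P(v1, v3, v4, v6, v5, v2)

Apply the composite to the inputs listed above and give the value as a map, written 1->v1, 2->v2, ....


m(v4, v6) = 1->4, 2->4, 3->4, 4->3
m(v5, v2) = 1->1, 2->3, 3->4, 4->4
m(m(v4, v6), m(v5, v2)) = 1->4, 2->4, 3->3, 4->3
m(v3, m(m(v4, v6), m(v5, v2))) = 1->2, 2->2, 3->1, 4->1
m(v1, m(v3, m(m(v4, v6), m(v5, v2)))) = 1->4, 2->4, 3->4, 4->4

1->4, 2->4, 3->4, 4->4


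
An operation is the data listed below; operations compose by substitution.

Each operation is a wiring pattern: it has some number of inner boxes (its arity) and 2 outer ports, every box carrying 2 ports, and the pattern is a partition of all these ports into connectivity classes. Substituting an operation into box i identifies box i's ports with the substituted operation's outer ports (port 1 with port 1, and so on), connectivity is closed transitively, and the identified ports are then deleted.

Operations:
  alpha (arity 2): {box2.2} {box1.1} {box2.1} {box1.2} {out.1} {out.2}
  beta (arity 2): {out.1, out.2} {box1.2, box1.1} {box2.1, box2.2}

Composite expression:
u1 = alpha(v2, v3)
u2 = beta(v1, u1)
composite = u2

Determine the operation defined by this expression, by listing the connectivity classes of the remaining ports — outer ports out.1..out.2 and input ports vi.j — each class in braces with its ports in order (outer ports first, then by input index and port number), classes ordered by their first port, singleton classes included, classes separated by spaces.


{out.1, out.2} {v1.1, v1.2} {v2.1} {v2.2} {v3.1} {v3.2}

Treat the ports identified at beta as solder joints: merge, then drop.
stage alpha: inputs (v2, v3), connectivity {out.1} {out.2} {v2.1} {v2.2} {v3.1} {v3.2}, out.j its boundary
stage beta: inputs (v1, v2, v3), connectivity {out.1, out.2} {v1.1, v1.2} {v2.1} {v2.2} {v3.1} {v3.2}, out.j its boundary


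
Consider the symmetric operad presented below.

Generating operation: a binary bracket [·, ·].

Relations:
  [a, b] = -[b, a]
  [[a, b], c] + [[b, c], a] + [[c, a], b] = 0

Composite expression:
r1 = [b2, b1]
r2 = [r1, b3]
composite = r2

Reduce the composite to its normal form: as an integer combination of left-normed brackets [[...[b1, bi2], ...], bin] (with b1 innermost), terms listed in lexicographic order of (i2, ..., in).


-[[b1, b2], b3]

Skip Jacobi rewriting: expand, keep b1-initial words, read off terms.
Composite bracket: [[b2, b1], b3]
Applying ab - ba throughout gives 4 signed words (2^2 = 4).
Only words starting with b1 matter:
  the word b1b2b3 carries sign -1 and contributes -[[b1, b2], b3]


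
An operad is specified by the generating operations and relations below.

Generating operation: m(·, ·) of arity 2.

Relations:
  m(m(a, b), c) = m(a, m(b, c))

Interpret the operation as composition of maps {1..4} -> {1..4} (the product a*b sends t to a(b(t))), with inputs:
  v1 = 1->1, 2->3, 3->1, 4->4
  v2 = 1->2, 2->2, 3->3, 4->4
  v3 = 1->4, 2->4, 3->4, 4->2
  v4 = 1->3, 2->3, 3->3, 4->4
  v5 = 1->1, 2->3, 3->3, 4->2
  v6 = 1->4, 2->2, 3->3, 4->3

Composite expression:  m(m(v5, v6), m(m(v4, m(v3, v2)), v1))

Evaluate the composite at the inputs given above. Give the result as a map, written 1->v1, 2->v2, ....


m(v5, v6) = 1->2, 2->3, 3->3, 4->3
m(v3, v2) = 1->4, 2->4, 3->4, 4->2
m(v4, m(v3, v2)) = 1->4, 2->4, 3->4, 4->3
m(m(v4, m(v3, v2)), v1) = 1->4, 2->4, 3->4, 4->3
m(m(v5, v6), m(m(v4, m(v3, v2)), v1)) = 1->3, 2->3, 3->3, 4->3

1->3, 2->3, 3->3, 4->3


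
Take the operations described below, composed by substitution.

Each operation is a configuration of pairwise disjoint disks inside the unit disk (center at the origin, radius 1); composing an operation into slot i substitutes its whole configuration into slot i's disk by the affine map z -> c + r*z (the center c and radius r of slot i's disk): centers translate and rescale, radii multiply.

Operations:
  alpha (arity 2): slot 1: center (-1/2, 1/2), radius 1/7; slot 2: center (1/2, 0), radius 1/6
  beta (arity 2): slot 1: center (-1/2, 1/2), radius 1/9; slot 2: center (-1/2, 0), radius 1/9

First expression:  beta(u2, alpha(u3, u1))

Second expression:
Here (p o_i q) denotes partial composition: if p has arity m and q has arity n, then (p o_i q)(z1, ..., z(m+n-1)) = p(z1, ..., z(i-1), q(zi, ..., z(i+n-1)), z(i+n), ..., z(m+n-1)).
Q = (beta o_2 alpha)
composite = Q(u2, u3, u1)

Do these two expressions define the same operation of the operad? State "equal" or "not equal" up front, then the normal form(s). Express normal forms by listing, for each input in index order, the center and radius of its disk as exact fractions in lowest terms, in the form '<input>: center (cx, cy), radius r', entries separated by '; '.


equal: each reduces to u1: center (-4/9, 0), radius 1/54; u2: center (-1/2, 1/2), radius 1/9; u3: center (-5/9, 1/18), radius 1/63

Reducing the first expression gives u1: center (-4/9, 0), radius 1/54; u2: center (-1/2, 1/2), radius 1/9; u3: center (-5/9, 1/18), radius 1/63
Reducing the second expression gives u1: center (-4/9, 0), radius 1/54; u2: center (-1/2, 1/2), radius 1/9; u3: center (-5/9, 1/18), radius 1/63
Same normal form: equal.


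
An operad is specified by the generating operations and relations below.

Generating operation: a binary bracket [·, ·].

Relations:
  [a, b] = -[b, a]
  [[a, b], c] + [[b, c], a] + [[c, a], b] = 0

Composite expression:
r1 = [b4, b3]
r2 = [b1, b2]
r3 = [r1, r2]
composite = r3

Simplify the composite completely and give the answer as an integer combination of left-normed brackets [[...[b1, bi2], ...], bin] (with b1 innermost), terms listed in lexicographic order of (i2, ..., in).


[[[b1, b2], b3], b4] - [[[b1, b2], b4], b3]

In the tensor algebra, words opening b1 carry the b1-anchored form.
Composite bracket: [[b4, b3], [b1, b2]]
Under [a, b] = ab - ba we get 8 signed associative words (2^3 = 8).
Keep just the words that open with b1:
  the word b1b2b3b4 carries sign +1 and contributes +[[[b1, b2], b3], b4]
  the word b1b2b4b3 carries sign -1 and contributes -[[[b1, b2], b4], b3]


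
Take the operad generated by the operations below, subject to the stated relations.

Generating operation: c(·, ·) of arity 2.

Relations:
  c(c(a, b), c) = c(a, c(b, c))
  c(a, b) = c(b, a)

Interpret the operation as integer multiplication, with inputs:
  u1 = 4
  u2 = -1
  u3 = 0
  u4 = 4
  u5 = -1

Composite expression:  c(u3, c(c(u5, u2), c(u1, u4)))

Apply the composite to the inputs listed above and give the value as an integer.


0


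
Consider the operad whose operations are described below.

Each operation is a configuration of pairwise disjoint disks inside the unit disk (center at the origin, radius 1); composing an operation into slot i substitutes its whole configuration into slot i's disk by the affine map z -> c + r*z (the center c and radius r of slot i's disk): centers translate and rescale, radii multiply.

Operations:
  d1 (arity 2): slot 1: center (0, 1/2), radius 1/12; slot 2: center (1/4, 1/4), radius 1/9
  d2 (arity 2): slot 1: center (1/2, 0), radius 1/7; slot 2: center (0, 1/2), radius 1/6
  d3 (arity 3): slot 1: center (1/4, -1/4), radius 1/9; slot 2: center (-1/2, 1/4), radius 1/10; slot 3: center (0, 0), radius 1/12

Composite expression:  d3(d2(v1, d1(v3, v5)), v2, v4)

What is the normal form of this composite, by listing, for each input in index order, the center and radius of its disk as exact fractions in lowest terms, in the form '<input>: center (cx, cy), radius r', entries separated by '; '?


v1: center (11/36, -1/4), radius 1/63; v2: center (-1/2, 1/4), radius 1/10; v3: center (1/4, -5/27), radius 1/648; v4: center (0, 0), radius 1/12; v5: center (55/216, -41/216), radius 1/486

Below d3, radii multiply path by path; the v-disk centers shift.
tracing v1 down its 2-map path: center (11/36, -1/4), radius 1/63
tracing v3 down its 3-map path: center (1/4, -5/27), radius 1/648
tracing v5 down its 3-map path: center (55/216, -41/216), radius 1/486
tracing v2 down its 1-map path: center (-1/2, 1/4), radius 1/10
tracing v4 down its 1-map path: center (0, 0), radius 1/12


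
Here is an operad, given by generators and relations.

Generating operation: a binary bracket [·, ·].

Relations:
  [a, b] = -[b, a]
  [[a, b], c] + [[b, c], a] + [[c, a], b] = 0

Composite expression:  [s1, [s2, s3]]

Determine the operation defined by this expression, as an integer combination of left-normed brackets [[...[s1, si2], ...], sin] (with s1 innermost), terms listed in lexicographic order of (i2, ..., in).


[[s1, s2], s3] - [[s1, s3], s2]

Left-normed coefficients sit on the s1-initial expansion words.
Composite bracket: [s1, [s2, s3]]
The bracket unfolds into 4 signed words via [a, b] = ab - ba (2^2 = 4).
Only words starting with s1 matter:
  the word s1s2s3 carries sign +1 and contributes +[[s1, s2], s3]
  the word s1s3s2 carries sign -1 and contributes -[[s1, s3], s2]


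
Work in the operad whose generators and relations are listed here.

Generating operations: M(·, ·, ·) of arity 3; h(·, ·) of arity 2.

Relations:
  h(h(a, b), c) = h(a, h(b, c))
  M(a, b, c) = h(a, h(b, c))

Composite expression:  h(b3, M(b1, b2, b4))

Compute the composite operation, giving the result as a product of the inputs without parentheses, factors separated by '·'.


b3 · b1 · b2 · b4

Every regrouping of h is equal, so read the b-inputs in written order.
M(b1, b2, b4) unparenthesizes to b1 · b2 · b4
h(b3, M(b1, b2, b4)) unparenthesizes to b3 · b1 · b2 · b4


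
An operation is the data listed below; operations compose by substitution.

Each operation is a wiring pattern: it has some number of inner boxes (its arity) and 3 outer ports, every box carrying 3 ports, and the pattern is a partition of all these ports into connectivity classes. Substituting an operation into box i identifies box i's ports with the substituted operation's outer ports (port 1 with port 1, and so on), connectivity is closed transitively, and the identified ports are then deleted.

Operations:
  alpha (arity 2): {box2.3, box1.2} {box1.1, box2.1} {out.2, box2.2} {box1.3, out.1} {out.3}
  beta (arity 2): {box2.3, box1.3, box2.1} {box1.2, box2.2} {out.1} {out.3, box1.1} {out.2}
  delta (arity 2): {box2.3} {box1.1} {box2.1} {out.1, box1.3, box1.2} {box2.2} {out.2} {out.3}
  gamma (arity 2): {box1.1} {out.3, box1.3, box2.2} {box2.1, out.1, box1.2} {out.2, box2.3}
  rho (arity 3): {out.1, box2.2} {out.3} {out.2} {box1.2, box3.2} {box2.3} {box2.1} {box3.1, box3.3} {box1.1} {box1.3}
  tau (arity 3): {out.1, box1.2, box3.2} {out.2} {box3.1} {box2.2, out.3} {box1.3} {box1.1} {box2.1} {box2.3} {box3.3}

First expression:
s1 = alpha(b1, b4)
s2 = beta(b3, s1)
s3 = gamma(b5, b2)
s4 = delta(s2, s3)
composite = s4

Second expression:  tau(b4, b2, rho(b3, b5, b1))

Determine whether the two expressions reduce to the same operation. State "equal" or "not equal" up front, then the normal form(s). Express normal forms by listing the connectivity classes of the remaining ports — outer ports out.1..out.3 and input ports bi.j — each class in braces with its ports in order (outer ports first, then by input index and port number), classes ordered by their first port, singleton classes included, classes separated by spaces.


The first expression reduces to {out.1, b3.1} {out.2} {out.3} {b1.1, b4.1} {b1.2, b4.3} {b1.3, b3.3} {b2.1, b5.2} {b2.2, b5.3} {b2.3} {b3.2, b4.2} {b5.1}
The second expression reduces to {out.1, b4.2} {out.2} {out.3, b2.2} {b1.1, b1.3} {b1.2, b3.2} {b2.1} {b2.3} {b3.1} {b3.3} {b4.1} {b4.3} {b5.1} {b5.2} {b5.3}
No match — not equal.

not equal: they reduce to {out.1, b3.1} {out.2} {out.3} {b1.1, b4.1} {b1.2, b4.3} {b1.3, b3.3} {b2.1, b5.2} {b2.2, b5.3} {b2.3} {b3.2, b4.2} {b5.1} and {out.1, b4.2} {out.2} {out.3, b2.2} {b1.1, b1.3} {b1.2, b3.2} {b2.1} {b2.3} {b3.1} {b3.3} {b4.1} {b4.3} {b5.1} {b5.2} {b5.3}


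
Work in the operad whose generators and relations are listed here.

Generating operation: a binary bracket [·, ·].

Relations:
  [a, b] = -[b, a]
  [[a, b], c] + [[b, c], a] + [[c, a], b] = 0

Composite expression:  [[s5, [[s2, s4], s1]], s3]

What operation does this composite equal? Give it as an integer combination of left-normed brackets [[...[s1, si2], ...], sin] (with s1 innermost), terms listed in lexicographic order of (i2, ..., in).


[[[[s1, s2], s4], s5], s3] - [[[[s1, s4], s2], s5], s3]


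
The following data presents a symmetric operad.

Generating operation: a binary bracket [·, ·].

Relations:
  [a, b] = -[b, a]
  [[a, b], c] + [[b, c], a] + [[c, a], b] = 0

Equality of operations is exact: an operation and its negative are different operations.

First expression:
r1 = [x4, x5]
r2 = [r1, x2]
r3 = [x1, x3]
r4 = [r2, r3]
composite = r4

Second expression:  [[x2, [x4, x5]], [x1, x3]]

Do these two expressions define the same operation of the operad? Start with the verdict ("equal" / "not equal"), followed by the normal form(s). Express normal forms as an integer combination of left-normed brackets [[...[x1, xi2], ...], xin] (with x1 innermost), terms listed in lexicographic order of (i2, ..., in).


The first composite normalizes to [[[[x1, x3], x2], x4], x5] - [[[[x1, x3], x2], x5], x4] - [[[[x1, x3], x4], x5], x2] + [[[[x1, x3], x5], x4], x2]
The second composite normalizes to -[[[[x1, x3], x2], x4], x5] + [[[[x1, x3], x2], x5], x4] + [[[[x1, x3], x4], x5], x2] - [[[[x1, x3], x5], x4], x2]
Different reductions; not equal.

not equal; the first gives [[[[x1, x3], x2], x4], x5] - [[[[x1, x3], x2], x5], x4] - [[[[x1, x3], x4], x5], x2] + [[[[x1, x3], x5], x4], x2] and the second -[[[[x1, x3], x2], x4], x5] + [[[[x1, x3], x2], x5], x4] + [[[[x1, x3], x4], x5], x2] - [[[[x1, x3], x5], x4], x2]


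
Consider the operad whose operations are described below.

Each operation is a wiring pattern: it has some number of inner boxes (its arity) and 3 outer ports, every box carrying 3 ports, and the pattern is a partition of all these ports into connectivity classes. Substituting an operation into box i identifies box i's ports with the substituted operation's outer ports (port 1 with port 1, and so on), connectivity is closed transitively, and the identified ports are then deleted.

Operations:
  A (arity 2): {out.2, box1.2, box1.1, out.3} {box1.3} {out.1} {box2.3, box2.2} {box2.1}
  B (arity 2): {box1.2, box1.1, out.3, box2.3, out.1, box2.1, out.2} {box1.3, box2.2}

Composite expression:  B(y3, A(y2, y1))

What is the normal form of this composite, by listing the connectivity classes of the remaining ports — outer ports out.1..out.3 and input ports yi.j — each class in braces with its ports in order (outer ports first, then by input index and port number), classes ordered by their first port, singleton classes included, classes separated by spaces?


{out.1, out.2, out.3, y2.1, y2.2, y3.1, y3.2, y3.3} {y1.1} {y1.2, y1.3} {y2.3}


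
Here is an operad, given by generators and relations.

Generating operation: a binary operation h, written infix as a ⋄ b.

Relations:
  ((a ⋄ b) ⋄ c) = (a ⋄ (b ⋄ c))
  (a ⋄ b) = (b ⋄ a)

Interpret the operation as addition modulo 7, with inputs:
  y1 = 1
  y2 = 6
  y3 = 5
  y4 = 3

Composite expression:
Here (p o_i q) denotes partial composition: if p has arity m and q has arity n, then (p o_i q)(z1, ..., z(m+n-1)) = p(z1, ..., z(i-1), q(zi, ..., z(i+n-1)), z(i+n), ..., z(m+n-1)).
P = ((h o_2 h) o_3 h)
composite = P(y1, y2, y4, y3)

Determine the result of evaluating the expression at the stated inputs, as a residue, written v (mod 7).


(y4 ⋄ y3) = 1
(y2 ⋄ (y4 ⋄ y3)) = 0
(y1 ⋄ (y2 ⋄ (y4 ⋄ y3))) = 1

1 (mod 7)


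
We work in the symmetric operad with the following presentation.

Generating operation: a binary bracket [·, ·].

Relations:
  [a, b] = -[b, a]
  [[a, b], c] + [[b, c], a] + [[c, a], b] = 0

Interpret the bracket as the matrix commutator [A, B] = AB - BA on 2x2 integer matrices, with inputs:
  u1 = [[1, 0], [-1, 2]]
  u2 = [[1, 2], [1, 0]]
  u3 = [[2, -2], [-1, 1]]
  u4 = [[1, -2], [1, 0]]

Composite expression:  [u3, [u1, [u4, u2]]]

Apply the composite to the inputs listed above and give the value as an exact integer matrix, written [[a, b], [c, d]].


[[-20, 12], [-16, 20]]

[u4, u2] = [[-4, 4], [0, 4]]
[u1, [u4, u2]] = [[4, -4], [8, -4]]
[u3, [u1, [u4, u2]]] = [[-20, 12], [-16, 20]]


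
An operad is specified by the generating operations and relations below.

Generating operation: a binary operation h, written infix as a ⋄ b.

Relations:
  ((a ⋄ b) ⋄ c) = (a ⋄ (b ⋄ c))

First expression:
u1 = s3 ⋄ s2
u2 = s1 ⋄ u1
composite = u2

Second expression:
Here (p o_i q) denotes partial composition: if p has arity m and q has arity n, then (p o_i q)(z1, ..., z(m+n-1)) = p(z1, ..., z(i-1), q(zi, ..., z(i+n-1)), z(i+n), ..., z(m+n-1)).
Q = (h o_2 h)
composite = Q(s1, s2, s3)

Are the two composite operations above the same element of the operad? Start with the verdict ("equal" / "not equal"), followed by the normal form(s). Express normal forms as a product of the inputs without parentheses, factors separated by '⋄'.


The first expression, normalized: s1 ⋄ s3 ⋄ s2
The second expression, normalized: s1 ⋄ s2 ⋄ s3
Distinct normal forms: not equal.

not equal; first: s1 ⋄ s3 ⋄ s2; second: s1 ⋄ s2 ⋄ s3


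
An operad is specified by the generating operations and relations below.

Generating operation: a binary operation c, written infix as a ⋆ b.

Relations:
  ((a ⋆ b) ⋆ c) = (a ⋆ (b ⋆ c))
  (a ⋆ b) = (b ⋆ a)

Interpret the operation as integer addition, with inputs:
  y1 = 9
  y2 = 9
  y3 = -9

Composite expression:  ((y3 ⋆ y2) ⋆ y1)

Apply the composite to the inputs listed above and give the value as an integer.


9


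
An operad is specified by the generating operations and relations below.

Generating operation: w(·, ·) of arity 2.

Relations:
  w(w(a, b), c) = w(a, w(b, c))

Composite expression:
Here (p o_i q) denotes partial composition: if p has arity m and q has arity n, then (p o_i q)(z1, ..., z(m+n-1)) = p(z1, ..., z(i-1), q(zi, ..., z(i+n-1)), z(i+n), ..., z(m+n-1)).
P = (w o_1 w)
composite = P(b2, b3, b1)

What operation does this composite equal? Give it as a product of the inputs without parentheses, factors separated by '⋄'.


b2 ⋄ b3 ⋄ b1

All parenthesizations of w agree; list the b-inputs left to right.
w(b2, b3) spells out as b2 ⋄ b3
w(w(b2, b3), b1) spells out as b2 ⋄ b3 ⋄ b1


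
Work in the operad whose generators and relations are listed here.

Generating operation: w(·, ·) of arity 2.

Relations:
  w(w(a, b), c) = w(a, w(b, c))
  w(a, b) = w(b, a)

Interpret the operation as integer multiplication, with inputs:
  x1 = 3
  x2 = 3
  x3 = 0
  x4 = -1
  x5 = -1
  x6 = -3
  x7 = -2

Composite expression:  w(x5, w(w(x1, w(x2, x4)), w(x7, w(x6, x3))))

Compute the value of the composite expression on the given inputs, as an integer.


0

w(x2, x4) = -3
w(x1, w(x2, x4)) = -9
w(x6, x3) = 0
w(x7, w(x6, x3)) = 0
w(w(x1, w(x2, x4)), w(x7, w(x6, x3))) = 0
w(x5, w(w(x1, w(x2, x4)), w(x7, w(x6, x3)))) = 0


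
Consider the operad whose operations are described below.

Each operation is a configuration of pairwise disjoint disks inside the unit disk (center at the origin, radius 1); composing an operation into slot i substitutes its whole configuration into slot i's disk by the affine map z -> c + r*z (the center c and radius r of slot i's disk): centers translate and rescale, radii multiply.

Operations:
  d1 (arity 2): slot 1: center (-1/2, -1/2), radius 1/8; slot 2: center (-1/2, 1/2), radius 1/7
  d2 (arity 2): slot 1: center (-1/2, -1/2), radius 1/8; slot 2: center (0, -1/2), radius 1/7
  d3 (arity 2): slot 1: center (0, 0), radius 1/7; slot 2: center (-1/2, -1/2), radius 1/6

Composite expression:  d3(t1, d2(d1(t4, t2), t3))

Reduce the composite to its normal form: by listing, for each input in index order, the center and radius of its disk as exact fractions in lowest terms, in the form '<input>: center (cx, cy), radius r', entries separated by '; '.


t1: center (0, 0), radius 1/7; t2: center (-19/32, -55/96), radius 1/336; t3: center (-1/2, -7/12), radius 1/42; t4: center (-19/32, -19/32), radius 1/384

Below d3, radii multiply path by path; the t-disk centers shift.
input t1: applying the 1 nested substitution gives center (0, 0), radius 1/7
input t4: applying the 3 nested substitutions gives center (-19/32, -19/32), radius 1/384
input t2: applying the 3 nested substitutions gives center (-19/32, -55/96), radius 1/336
input t3: applying the 2 nested substitutions gives center (-1/2, -7/12), radius 1/42


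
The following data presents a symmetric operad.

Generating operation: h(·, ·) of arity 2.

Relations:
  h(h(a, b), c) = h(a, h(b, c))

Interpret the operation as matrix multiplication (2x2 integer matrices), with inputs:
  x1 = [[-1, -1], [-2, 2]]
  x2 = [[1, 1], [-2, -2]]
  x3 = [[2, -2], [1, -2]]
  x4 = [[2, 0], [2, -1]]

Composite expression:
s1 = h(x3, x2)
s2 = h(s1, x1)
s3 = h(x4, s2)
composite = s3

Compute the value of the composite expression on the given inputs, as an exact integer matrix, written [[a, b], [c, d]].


[[-36, 12], [-21, 7]]

h(x3, x2) = [[6, 6], [5, 5]]
h(h(x3, x2), x1) = [[-18, 6], [-15, 5]]
h(x4, h(h(x3, x2), x1)) = [[-36, 12], [-21, 7]]


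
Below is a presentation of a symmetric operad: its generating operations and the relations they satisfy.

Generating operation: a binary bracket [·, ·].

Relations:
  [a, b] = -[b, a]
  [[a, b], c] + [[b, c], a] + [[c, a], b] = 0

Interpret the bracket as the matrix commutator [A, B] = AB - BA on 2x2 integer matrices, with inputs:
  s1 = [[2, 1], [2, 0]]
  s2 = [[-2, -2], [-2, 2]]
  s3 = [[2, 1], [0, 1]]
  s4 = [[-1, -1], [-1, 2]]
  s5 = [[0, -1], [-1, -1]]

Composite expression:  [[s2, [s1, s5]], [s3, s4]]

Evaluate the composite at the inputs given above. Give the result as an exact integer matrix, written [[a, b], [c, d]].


[s1, s5] = [[1, -3], [4, -1]]
[s2, [s1, s5]] = [[-14, 16], [12, 14]]
[s3, s4] = [[-1, 2], [1, 1]]
[[s2, [s1, s5]], [s3, s4]] = [[-8, -24], [4, 8]]

[[-8, -24], [4, 8]]


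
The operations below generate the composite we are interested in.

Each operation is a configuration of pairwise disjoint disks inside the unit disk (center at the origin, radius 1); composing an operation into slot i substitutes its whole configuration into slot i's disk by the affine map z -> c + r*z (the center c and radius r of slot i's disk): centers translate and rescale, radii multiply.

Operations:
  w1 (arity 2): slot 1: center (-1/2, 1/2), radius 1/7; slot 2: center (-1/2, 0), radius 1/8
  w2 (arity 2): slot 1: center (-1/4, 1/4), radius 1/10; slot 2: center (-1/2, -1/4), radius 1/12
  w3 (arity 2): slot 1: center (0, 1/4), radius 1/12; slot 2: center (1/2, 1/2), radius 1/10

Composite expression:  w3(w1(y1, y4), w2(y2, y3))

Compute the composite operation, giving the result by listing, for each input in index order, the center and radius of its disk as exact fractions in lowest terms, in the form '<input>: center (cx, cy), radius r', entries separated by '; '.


y1: center (-1/24, 7/24), radius 1/84; y2: center (19/40, 21/40), radius 1/100; y3: center (9/20, 19/40), radius 1/120; y4: center (-1/24, 1/4), radius 1/96

Only the slot chain above each y matters under w3; compose those maps.
for y1, the 2-step affine chain lands on center (-1/24, 7/24), radius 1/84
for y4, the 2-step affine chain lands on center (-1/24, 1/4), radius 1/96
for y2, the 2-step affine chain lands on center (19/40, 21/40), radius 1/100
for y3, the 2-step affine chain lands on center (9/20, 19/40), radius 1/120


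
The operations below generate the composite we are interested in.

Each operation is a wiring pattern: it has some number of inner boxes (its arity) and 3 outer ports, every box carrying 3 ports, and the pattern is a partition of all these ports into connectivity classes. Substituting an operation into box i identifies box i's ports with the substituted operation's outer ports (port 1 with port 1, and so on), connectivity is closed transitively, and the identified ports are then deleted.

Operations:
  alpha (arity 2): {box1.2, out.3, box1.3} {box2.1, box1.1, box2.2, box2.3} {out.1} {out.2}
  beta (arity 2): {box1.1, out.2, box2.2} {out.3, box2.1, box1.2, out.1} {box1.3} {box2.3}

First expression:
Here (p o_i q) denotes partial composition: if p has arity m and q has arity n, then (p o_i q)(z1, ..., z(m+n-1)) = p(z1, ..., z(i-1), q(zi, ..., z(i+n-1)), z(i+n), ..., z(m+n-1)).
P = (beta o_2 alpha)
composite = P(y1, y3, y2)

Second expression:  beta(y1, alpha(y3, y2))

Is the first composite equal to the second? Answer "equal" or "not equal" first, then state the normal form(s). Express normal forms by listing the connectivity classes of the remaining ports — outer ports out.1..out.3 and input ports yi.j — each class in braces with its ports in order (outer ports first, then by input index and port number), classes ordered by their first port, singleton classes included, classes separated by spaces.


Normal form of the first expression: {out.1, out.3, y1.2} {out.2, y1.1} {y1.3} {y2.1, y2.2, y2.3, y3.1} {y3.2, y3.3}
Normal form of the second expression: {out.1, out.3, y1.2} {out.2, y1.1} {y1.3} {y2.1, y2.2, y2.3, y3.1} {y3.2, y3.3}
The forms coincide; equal.

equal: each reduces to {out.1, out.3, y1.2} {out.2, y1.1} {y1.3} {y2.1, y2.2, y2.3, y3.1} {y3.2, y3.3}
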